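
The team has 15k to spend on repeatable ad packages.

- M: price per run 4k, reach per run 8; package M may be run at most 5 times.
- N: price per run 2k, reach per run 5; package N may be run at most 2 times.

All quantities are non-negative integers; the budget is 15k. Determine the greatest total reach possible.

29

3×M and 1×N: price 14 ≤ 15, reach 3·8 + 1·5 = 29.
2×M and 2×N: price 12 ≤ 15, reach 2·8 + 2·5 = 26.
Best is 29.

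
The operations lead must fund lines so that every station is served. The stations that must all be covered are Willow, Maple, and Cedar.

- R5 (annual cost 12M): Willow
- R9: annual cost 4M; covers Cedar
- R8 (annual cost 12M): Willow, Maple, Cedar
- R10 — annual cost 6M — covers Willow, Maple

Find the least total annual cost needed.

10

Choose R9 and R10: together they cover Willow, Maple, Cedar — every station.
Total annual cost: 4 + 6 = 10.
No cover costs less than 10.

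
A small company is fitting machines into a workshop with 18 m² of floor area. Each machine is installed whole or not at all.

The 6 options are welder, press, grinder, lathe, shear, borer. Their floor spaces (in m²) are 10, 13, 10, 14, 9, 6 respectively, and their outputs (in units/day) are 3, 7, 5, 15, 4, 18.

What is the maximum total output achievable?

Take grinder and borer: floor space 10 + 6 = 16 ≤ 18, output 5 + 18 = 23.
No other feasible combination does better.

23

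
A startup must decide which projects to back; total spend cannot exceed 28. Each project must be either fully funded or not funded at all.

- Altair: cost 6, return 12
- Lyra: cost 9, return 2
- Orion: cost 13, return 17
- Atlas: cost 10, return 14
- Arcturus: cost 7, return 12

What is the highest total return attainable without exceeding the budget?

41

Take Altair, Orion, and Arcturus: cost 6 + 13 + 7 = 26 ≤ 28, return 12 + 17 + 12 = 41.
No other feasible combination does better.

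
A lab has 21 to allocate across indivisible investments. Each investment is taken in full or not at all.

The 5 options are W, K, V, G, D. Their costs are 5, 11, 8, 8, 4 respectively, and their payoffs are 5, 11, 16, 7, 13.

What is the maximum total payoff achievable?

Allowing fractional choices, the relaxed optimum would be about 38.0, but investments are indivisible.
V + D: cost 8 + 4 = 12 ≤ 21, payoff 16 + 13 = 29.
V + G + D: cost 8 + 8 + 4 = 20 ≤ 21, payoff 16 + 7 + 13 = 36.
W + V + D: cost 5 + 8 + 4 = 17 ≤ 21, payoff 5 + 16 + 13 = 34.
Best is V, G, and D with total payoff 36.

36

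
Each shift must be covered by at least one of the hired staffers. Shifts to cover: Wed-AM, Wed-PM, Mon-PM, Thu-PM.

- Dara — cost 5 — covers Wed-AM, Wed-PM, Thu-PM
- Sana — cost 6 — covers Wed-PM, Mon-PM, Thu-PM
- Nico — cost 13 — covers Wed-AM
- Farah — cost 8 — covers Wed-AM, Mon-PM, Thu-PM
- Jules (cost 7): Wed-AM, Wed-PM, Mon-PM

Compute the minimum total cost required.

11

Choose Dara and Sana: together they cover Wed-AM, Wed-PM, Mon-PM, Thu-PM — every shift.
Total cost: 5 + 6 = 11.
No cover costs less than 11.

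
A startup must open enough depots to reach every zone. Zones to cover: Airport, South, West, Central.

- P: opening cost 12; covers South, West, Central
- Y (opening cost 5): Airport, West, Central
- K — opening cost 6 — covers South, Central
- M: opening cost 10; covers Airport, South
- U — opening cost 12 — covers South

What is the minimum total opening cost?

This is an integer covering problem.
Choose Y and K: together they cover Airport, South, West, Central — every zone.
Total opening cost: 5 + 6 = 11.
No cover costs less than 11.

11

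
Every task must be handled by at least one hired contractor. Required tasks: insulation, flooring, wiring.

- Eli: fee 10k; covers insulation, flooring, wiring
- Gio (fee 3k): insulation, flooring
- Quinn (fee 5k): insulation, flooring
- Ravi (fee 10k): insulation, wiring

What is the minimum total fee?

10

The greedy cost-per-new-task heuristic would pick Gio and Eli for 13, but a cheaper cover exists.
Eli alone covers insulation, flooring, wiring — every task.
Total fee: 10.
No cover costs less than 10.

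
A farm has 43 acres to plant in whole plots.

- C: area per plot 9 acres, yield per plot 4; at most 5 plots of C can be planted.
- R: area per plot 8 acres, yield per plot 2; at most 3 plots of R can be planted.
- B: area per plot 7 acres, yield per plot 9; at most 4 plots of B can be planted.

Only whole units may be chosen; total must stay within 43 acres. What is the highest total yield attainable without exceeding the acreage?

40

This is a bounded integer knapsack.
Take 1×C and 4×B: area 37 ≤ 43, yield 1·4 + 4·9 = 40.
B has the best ratio (9/7) and is taken to its limit of 4; remaining capacity is filled optimally with the others.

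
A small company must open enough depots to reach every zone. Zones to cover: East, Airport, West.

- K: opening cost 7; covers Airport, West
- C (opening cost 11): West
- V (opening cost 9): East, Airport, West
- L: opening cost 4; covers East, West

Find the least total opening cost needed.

V alone covers East, Airport, West — every zone.
Total opening cost: 9.

9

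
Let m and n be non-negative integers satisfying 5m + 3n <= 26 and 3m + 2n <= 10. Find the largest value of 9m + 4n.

(m,n)=(3,0) is feasible, giving 27.
(m,n)=(2,1) is feasible, giving 22.
No feasible integer point exceeds 27.

27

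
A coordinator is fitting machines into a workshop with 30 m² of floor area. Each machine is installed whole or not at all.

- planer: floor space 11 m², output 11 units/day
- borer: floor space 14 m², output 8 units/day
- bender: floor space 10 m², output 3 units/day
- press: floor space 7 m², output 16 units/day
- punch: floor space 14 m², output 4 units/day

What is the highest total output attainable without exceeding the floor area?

30

Allowing fractional choices, the relaxed optimum would be about 33.9, but machines are indivisible.
planer + press: floor space 11 + 7 = 18 ≤ 30, output 11 + 16 = 27.
planer + bender + press: floor space 11 + 10 + 7 = 28 ≤ 30, output 11 + 3 + 16 = 30.
borer + press: floor space 14 + 7 = 21 ≤ 30, output 8 + 16 = 24.
Best is planer, bender, and press with total output 30.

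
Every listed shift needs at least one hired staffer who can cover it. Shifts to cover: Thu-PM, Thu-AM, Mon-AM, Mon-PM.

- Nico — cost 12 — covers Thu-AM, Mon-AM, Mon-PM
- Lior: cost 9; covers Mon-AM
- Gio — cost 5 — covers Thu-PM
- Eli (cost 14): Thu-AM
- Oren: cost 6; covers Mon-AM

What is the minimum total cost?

17

Choose Nico and Gio: together they cover Thu-PM, Thu-AM, Mon-AM, Mon-PM — every shift.
Total cost: 12 + 5 = 17.
No cover costs less than 17.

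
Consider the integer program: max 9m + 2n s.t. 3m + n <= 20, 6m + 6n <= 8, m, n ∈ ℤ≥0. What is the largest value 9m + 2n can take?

9

(m,n)=(1,0) is feasible, giving 9.
(m,n)=(0,1) is feasible, giving 2.
(m,n)=(0,0) is feasible, giving 0.
The best lattice point is (1,0), giving 9.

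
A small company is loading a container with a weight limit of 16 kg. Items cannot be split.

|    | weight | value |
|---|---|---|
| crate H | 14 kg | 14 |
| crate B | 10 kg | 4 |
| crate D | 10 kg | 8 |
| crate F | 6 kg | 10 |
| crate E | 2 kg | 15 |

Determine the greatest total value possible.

29

crate F + crate E: weight 6 + 2 = 8 ≤ 16, value 10 + 15 = 25.
crate H + crate E: weight 14 + 2 = 16 ≤ 16, value 14 + 15 = 29.
crate D + crate E: weight 10 + 2 = 12 ≤ 16, value 8 + 15 = 23.
Best is crate H and crate E with total value 29.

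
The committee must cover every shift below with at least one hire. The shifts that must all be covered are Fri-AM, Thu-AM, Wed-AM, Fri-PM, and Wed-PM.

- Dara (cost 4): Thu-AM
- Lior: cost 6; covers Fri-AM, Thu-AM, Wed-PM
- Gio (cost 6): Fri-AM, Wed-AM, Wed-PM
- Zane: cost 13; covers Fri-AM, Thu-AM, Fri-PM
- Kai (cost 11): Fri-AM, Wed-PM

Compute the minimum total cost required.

This is an integer covering problem.
The greedy cost-per-new-shift heuristic would pick Lior, Gio, and Zane for 25, but a cheaper cover exists.
Choose Gio and Zane: together they cover Fri-AM, Thu-AM, Wed-AM, Fri-PM, Wed-PM — every shift.
Total cost: 6 + 13 = 19.
No cover costs less than 19.

19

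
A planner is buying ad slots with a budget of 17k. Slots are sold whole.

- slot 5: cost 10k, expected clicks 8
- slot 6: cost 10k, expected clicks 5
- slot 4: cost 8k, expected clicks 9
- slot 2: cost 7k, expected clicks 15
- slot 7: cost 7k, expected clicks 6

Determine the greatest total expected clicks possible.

Allowing fractional choices, the relaxed optimum would be about 25.7, but ad slots are indivisible.
slot 5 + slot 2: cost 10 + 7 = 17 ≤ 17, expected clicks 8 + 15 = 23.
slot 2 + slot 7: cost 7 + 7 = 14 ≤ 17, expected clicks 15 + 6 = 21.
slot 4 + slot 2: cost 8 + 7 = 15 ≤ 17, expected clicks 9 + 15 = 24.
Best is slot 4 and slot 2 with total expected clicks 24.

24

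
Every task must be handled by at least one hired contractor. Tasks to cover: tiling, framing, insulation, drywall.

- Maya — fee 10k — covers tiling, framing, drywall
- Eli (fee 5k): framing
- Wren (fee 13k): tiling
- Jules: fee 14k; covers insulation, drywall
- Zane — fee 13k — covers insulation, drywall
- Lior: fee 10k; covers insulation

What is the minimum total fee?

20

This is a weighted set-cover instance.
Choose Maya and Lior: together they cover tiling, framing, insulation, drywall — every task.
Total fee: 10 + 10 = 20.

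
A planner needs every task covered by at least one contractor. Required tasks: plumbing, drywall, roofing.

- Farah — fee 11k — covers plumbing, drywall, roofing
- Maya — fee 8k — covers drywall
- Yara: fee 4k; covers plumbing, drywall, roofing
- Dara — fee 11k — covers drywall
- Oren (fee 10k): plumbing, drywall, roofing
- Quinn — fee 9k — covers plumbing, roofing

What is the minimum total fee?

Yara alone covers plumbing, drywall, roofing — every task.
Total fee: 4.
No cover costs less than 4.

4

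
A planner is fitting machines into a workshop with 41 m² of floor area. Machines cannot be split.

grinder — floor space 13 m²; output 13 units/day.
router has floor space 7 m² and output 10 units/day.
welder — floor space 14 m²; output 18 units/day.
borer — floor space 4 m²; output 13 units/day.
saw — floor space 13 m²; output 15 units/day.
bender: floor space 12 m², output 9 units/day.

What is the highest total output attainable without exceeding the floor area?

This is an integer program with binary decision variables.
Allowing fractional choices, the relaxed optimum would be about 59.0, but machines are indivisible.
grinder + router + borer + saw: floor space 13 + 7 + 4 + 13 = 37 ≤ 41, output 13 + 10 + 13 + 15 = 51.
grinder + router + welder + borer: floor space 13 + 7 + 14 + 4 = 38 ≤ 41, output 13 + 10 + 18 + 13 = 54.
router + welder + borer + saw: floor space 7 + 14 + 4 + 13 = 38 ≤ 41, output 10 + 18 + 13 + 15 = 56.
Best is router, welder, borer, and saw with total output 56.

56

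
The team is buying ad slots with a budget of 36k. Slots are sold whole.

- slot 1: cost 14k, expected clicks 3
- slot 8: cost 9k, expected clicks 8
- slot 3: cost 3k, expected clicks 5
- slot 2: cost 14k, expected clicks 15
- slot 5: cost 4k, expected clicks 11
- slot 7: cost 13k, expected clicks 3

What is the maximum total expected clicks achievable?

This is an integer program with binary decision variables.
Allowing fractional choices, the relaxed optimum would be about 40.4, but ad slots are indivisible.
slot 8 + slot 3 + slot 2 + slot 5: cost 9 + 3 + 14 + 4 = 30 ≤ 36, expected clicks 8 + 5 + 15 + 11 = 39.
slot 3 + slot 2 + slot 5 + slot 7: cost 3 + 14 + 4 + 13 = 34 ≤ 36, expected clicks 5 + 15 + 11 + 3 = 34.
slot 8 + slot 2 + slot 5: cost 9 + 14 + 4 = 27 ≤ 36, expected clicks 8 + 15 + 11 = 34.
Best is slot 8, slot 3, slot 2, and slot 5 with total expected clicks 39.

39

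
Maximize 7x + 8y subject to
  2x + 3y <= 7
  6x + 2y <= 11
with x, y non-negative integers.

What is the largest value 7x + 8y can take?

16

Relaxing integrality, the LP optimum is 20.93 at (x,y) = (1.36, 1.43), which is not an integer point.
(x,y)=(0,2): 2·0+3·2=6≤7, 6·0+2·2=4≤11, objective 16.
(x,y)=(1,1): 2·1+3·1=5≤7, 6·1+2·1=8≤11, objective 15.
(x,y)=(0,1): 2·0+3·1=3≤7, 6·0+2·1=2≤11, objective 8.
The best lattice point is (0,2), giving 16.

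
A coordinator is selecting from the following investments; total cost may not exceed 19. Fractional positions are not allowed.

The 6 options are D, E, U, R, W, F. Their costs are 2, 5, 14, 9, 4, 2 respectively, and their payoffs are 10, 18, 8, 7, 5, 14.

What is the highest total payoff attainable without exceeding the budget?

Allowing fractional choices, the relaxed optimum would be about 51.7, but investments are indivisible.
D + E + F: cost 2 + 5 + 2 = 9 ≤ 19, payoff 10 + 18 + 14 = 42.
D + E + W + F: cost 2 + 5 + 4 + 2 = 13 ≤ 19, payoff 10 + 18 + 5 + 14 = 47.
D + E + R + F: cost 2 + 5 + 9 + 2 = 18 ≤ 19, payoff 10 + 18 + 7 + 14 = 49.
Best is D, E, R, and F with total payoff 49.

49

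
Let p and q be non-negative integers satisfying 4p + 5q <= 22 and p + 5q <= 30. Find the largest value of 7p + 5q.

(p,q)=(5,0): 4·5+5·0=20≤22, 1·5+5·0=5≤30, objective 35.
(p,q)=(4,1): 4·4+5·1=21≤22, 1·4+5·1=9≤30, objective 33.
The best lattice point is (5,0), giving 35.

35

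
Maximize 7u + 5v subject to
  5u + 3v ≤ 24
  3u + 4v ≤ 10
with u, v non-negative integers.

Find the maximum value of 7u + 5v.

21

(u,v)=(3,0): 5·3+3·0=15≤24, 3·3+4·0=9≤10, objective 21.
(u,v)=(2,1): 5·2+3·1=13≤24, 3·2+4·1=10≤10, objective 19.
No feasible integer point exceeds 21.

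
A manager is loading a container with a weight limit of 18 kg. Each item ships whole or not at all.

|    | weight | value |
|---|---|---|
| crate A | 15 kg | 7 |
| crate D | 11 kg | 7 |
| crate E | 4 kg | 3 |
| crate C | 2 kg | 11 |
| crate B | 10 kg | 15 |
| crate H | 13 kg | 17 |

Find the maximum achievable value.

29

Allowing fractional choices, the relaxed optimum would be about 33.8, but items are indivisible.
crate E + crate C + crate B: weight 4 + 2 + 10 = 16 ≤ 18, value 3 + 11 + 15 = 29.
crate C + crate B: weight 2 + 10 = 12 ≤ 18, value 11 + 15 = 26.
crate C + crate H: weight 2 + 13 = 15 ≤ 18, value 11 + 17 = 28.
Best is crate E, crate C, and crate B with total value 29.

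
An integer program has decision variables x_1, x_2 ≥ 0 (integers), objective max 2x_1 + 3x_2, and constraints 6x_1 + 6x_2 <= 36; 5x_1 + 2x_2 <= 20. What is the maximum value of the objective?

(x_1,x_2)=(0,6) is feasible, giving 18.
(x_1,x_2)=(1,5) is feasible, giving 17.
(x_1,x_2)=(0,5) is feasible, giving 15.
Maximum is 18 at (x_1,x_2)=(0,6).

18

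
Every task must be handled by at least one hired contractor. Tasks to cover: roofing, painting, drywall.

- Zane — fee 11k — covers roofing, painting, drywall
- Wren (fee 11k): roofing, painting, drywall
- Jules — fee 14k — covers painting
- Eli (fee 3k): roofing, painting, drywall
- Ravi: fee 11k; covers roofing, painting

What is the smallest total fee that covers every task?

This is a weighted set-cover instance.
Eli alone covers roofing, painting, drywall — every task.
Total fee: 3.
No cover costs less than 3.

3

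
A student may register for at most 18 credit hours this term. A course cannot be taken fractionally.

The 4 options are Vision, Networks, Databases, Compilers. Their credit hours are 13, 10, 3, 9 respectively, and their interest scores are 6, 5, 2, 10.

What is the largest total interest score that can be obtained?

Allowing fractional choices, the relaxed optimum would be about 15.0, but courses are indivisible.
Compilers: credit hours 9 ≤ 18, interest score 10.
Databases + Compilers: credit hours 3 + 9 = 12 ≤ 18, interest score 2 + 10 = 12.
Vision + Databases: credit hours 13 + 3 = 16 ≤ 18, interest score 6 + 2 = 8.
Best is Databases and Compilers with total interest score 12.

12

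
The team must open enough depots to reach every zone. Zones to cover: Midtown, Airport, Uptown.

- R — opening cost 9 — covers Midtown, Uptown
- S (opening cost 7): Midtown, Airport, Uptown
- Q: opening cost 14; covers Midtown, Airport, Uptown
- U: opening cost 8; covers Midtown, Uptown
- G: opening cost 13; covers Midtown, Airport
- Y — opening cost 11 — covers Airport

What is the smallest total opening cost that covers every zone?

This is an integer covering problem.
S alone covers Midtown, Airport, Uptown — every zone.
Total opening cost: 7.
No cover costs less than 7.

7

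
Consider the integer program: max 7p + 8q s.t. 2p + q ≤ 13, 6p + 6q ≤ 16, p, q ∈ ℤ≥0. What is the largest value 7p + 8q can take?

(p,q)=(0,2): 2·0+1·2=2≤13, 6·0+6·2=12≤16, objective 16.
(p,q)=(1,1): 2·1+1·1=3≤13, 6·1+6·1=12≤16, objective 15.
(p,q)=(0,1): 2·0+1·1=1≤13, 6·0+6·1=6≤16, objective 8.
No feasible integer point exceeds 16.

16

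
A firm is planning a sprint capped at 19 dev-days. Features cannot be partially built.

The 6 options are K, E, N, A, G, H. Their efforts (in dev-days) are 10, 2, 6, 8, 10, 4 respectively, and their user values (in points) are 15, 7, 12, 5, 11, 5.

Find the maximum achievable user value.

34

Allowing fractional choices, the relaxed optimum would be about 35.2, but features are indivisible.
E + N + G: effort 2 + 6 + 10 = 18 ≤ 19, user value 7 + 12 + 11 = 30.
K + E + N: effort 10 + 2 + 6 = 18 ≤ 19, user value 15 + 7 + 12 = 34.
K + N: effort 10 + 6 = 16 ≤ 19, user value 15 + 12 = 27.
Best is K, E, and N with total user value 34.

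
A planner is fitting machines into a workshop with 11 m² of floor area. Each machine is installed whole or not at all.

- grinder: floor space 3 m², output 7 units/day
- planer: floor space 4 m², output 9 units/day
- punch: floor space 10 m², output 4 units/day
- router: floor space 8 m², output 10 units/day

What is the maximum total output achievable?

grinder + router: floor space 3 + 8 = 11 ≤ 11, output 7 + 10 = 17.
grinder + planer: floor space 3 + 4 = 7 ≤ 11, output 7 + 9 = 16.
Best is grinder and router with total output 17.

17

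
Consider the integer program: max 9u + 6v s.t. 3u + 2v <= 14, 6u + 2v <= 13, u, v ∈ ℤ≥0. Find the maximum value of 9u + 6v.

36

(u,v)=(0,6) is feasible, giving 36.
(u,v)=(0,5) is feasible, giving 30.
No feasible integer point exceeds 36.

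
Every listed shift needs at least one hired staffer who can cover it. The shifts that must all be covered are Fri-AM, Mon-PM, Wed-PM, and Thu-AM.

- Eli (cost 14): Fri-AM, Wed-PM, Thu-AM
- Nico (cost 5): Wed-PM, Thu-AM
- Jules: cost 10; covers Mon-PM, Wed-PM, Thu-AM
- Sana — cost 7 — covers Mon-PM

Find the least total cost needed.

The greedy cost-per-new-shift heuristic would pick Nico, Sana, and Eli for 26, but a cheaper cover exists.
Choose Eli and Sana: together they cover Fri-AM, Mon-PM, Wed-PM, Thu-AM — every shift.
Total cost: 14 + 7 = 21.
No cover costs less than 21.

21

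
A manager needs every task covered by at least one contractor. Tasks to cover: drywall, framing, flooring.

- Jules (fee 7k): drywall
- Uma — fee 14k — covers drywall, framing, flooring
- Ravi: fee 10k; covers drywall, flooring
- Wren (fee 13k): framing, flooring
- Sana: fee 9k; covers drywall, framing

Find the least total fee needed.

14

This is a weighted set-cover instance.
The greedy cost-per-new-task heuristic would pick Sana and Ravi for 19, but a cheaper cover exists.
Uma alone covers drywall, framing, flooring — every task.
Total fee: 14.
No cover costs less than 14.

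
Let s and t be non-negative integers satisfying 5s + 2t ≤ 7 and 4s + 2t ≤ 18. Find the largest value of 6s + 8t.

24

(s,t)=(0,3): 5·0+2·3=6≤7, 4·0+2·3=6≤18, objective 24.
(s,t)=(0,2): 5·0+2·2=4≤7, 4·0+2·2=4≤18, objective 16.
No feasible integer point exceeds 24.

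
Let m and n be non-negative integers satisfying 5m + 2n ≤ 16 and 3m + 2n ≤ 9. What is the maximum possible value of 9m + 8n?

33

The continuous relaxation peaks at (0, 4.5) with value 36.00; rounding to a feasible lattice point costs some objective.
(m,n)=(1,3): 5·1+2·3=11≤16, 3·1+2·3=9≤9, objective 33.
(m,n)=(0,4): 5·0+2·4=8≤16, 3·0+2·4=8≤9, objective 32.
(m,n)=(1,2): 5·1+2·2=9≤16, 3·1+2·2=7≤9, objective 25.
Maximum is 33 at (m,n)=(1,3).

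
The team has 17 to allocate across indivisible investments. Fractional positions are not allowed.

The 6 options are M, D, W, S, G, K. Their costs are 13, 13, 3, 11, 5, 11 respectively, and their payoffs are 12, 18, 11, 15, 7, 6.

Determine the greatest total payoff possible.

Allowing fractional choices, the relaxed optimum would be about 30.5, but investments are indivisible.
D + W: cost 13 + 3 = 16 ≤ 17, payoff 18 + 11 = 29.
W + S: cost 3 + 11 = 14 ≤ 17, payoff 11 + 15 = 26.
Best is D and W with total payoff 29.

29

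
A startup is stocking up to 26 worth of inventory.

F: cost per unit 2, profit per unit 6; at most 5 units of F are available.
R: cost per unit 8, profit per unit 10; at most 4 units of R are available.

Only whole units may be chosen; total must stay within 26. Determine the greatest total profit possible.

50

5×F and 2×R: cost 26 ≤ 26, profit 5·6 + 2·10 = 50.
4×F and 2×R: cost 24 ≤ 26, profit 4·6 + 2·10 = 44.
Best is 50.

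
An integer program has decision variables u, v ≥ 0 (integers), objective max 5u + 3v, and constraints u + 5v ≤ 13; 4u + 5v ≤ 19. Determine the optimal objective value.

20

The continuous relaxation peaks at (4.75, 0) with value 23.75; rounding to a feasible lattice point costs some objective.
(u,v)=(4,0): 1·4+5·0=4≤13, 4·4+5·0=16≤19, objective 20.
(u,v)=(3,1): 1·3+5·1=8≤13, 4·3+5·1=17≤19, objective 18.
(u,v)=(3,0): 1·3+5·0=3≤13, 4·3+5·0=12≤19, objective 15.
No feasible integer point exceeds 20.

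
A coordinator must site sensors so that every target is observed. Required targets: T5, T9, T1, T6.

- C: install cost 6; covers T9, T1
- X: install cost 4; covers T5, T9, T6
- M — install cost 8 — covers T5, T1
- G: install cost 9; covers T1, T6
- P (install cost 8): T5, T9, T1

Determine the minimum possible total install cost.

Choose C and X: together they cover T5, T9, T1, T6 — every target.
Total install cost: 6 + 4 = 10.
No cover costs less than 10.

10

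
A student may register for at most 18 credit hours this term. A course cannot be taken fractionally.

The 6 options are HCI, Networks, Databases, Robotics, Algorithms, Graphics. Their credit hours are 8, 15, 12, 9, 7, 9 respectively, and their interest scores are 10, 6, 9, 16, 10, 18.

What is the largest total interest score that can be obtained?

Algorithms + Graphics: credit hours 7 + 9 = 16 ≤ 18, interest score 10 + 18 = 28.
HCI + Graphics: credit hours 8 + 9 = 17 ≤ 18, interest score 10 + 18 = 28.
Robotics + Graphics: credit hours 9 + 9 = 18 ≤ 18, interest score 16 + 18 = 34.
Best is Robotics and Graphics with total interest score 34.

34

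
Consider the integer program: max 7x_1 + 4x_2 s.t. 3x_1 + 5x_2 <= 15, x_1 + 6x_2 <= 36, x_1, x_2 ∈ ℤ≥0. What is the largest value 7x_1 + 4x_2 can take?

35

(x_1,x_2)=(5,0) is feasible, giving 35.
(x_1,x_2)=(4,0) is feasible, giving 28.
Maximum is 35 at (x_1,x_2)=(5,0).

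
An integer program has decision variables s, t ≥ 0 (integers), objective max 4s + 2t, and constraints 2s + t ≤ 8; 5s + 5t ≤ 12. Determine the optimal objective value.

The continuous relaxation peaks at (2.4, 0) with value 9.60; rounding to a feasible lattice point costs some objective.
(s,t)=(2,0): 2·2+1·0=4≤8, 5·2+5·0=10≤12, objective 8.
(s,t)=(1,1): 2·1+1·1=3≤8, 5·1+5·1=10≤12, objective 6.
(s,t)=(1,0): 2·1+1·0=2≤8, 5·1+5·0=5≤12, objective 4.
The best lattice point is (2,0), giving 8.

8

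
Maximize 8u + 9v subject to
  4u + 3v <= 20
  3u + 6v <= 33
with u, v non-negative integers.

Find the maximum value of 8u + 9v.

The continuous relaxation peaks at (1.4, 4.8) with value 54.40; rounding to a feasible lattice point costs some objective.
(u,v)=(1,5): 4·1+3·5=19≤20, 3·1+6·5=33≤33, objective 53.
(u,v)=(2,4): 4·2+3·4=20≤20, 3·2+6·4=30≤33, objective 52.
(u,v)=(0,5): 4·0+3·5=15≤20, 3·0+6·5=30≤33, objective 45.
(u,v)=(1,4): 4·1+3·4=16≤20, 3·1+6·4=27≤33, objective 44.
The best lattice point is (1,5), giving 53.

53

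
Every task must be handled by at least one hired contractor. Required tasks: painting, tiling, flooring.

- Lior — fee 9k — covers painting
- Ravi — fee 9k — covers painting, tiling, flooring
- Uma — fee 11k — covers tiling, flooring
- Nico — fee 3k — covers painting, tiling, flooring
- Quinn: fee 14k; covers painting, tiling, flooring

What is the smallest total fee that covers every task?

Nico alone covers painting, tiling, flooring — every task.
Total fee: 3.
No cover costs less than 3.

3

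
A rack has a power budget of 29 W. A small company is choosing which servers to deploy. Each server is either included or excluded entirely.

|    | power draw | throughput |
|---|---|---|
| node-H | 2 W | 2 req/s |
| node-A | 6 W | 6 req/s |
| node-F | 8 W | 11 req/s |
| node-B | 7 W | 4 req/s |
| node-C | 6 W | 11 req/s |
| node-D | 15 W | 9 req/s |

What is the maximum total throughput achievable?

Take node-H, node-A, node-F, node-B, and node-C: power draw 2 + 6 + 8 + 7 + 6 = 29 ≤ 29, throughput 2 + 6 + 11 + 4 + 11 = 34.
No other feasible combination does better.

34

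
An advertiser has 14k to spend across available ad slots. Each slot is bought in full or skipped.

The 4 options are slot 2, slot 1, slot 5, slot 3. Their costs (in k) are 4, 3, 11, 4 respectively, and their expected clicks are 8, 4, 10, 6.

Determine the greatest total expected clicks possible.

slot 2 + slot 3: cost 4 + 4 = 8 ≤ 14, expected clicks 8 + 6 = 14.
slot 1 + slot 5: cost 3 + 11 = 14 ≤ 14, expected clicks 4 + 10 = 14.
slot 2 + slot 1 + slot 3: cost 4 + 3 + 4 = 11 ≤ 14, expected clicks 8 + 4 + 6 = 18.
Best is slot 2, slot 1, and slot 3 with total expected clicks 18.

18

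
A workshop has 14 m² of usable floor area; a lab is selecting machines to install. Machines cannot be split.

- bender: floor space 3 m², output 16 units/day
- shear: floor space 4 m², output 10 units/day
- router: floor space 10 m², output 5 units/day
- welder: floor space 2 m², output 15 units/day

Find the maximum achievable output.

41

This is a 0-1 knapsack instance.
Allowing fractional choices, the relaxed optimum would be about 43.5, but machines are indivisible.
bender + shear + welder: floor space 3 + 4 + 2 = 9 ≤ 14, output 16 + 10 + 15 = 41.
bender + welder: floor space 3 + 2 = 5 ≤ 14, output 16 + 15 = 31.
bender + shear: floor space 3 + 4 = 7 ≤ 14, output 16 + 10 = 26.
Best is bender, shear, and welder with total output 41.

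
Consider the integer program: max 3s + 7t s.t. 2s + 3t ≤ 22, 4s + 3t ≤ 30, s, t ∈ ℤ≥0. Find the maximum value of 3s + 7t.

The continuous relaxation peaks at (0, 7.33) with value 51.33; rounding to a feasible lattice point costs some objective.
(s,t)=(0,7) is feasible, giving 49.
(s,t)=(1,6) is feasible, giving 45.
The best lattice point is (0,7), giving 49.

49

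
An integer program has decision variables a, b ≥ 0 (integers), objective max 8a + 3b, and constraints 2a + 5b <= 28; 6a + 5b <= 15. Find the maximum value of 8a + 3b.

16

(a,b)=(2,0): 2·2+5·0=4≤28, 6·2+5·0=12≤15, objective 16.
(a,b)=(1,1): 2·1+5·1=7≤28, 6·1+5·1=11≤15, objective 11.
(a,b)=(1,0): 2·1+5·0=2≤28, 6·1+5·0=6≤15, objective 8.
No feasible integer point exceeds 16.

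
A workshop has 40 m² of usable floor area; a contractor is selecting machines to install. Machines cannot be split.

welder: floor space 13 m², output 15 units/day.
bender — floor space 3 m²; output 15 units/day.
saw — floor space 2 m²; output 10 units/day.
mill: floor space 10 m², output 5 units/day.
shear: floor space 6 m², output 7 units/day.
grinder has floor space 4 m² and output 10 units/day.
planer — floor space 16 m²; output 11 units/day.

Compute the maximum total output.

This is an integer program with binary decision variables.
welder + bender + saw + mill + shear + grinder: floor space 13 + 3 + 2 + 10 + 6 + 4 = 38 ≤ 40, output 15 + 15 + 10 + 5 + 7 + 10 = 62.
welder + bender + saw + shear + planer: floor space 13 + 3 + 2 + 6 + 16 = 40 ≤ 40, output 15 + 15 + 10 + 7 + 11 = 58.
welder + bender + saw + grinder + planer: floor space 13 + 3 + 2 + 4 + 16 = 38 ≤ 40, output 15 + 15 + 10 + 10 + 11 = 61.
Best is welder, bender, saw, mill, shear, and grinder with total output 62.

62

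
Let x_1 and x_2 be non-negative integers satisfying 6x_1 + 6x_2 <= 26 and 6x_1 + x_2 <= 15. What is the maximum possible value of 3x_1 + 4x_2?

(x_1,x_2)=(0,4): 6·0+6·4=24≤26, 6·0+1·4=4≤15, objective 16.
(x_1,x_2)=(1,3): 6·1+6·3=24≤26, 6·1+1·3=9≤15, objective 15.
(x_1,x_2)=(0,3): 6·0+6·3=18≤26, 6·0+1·3=3≤15, objective 12.
The best lattice point is (0,4), giving 16.

16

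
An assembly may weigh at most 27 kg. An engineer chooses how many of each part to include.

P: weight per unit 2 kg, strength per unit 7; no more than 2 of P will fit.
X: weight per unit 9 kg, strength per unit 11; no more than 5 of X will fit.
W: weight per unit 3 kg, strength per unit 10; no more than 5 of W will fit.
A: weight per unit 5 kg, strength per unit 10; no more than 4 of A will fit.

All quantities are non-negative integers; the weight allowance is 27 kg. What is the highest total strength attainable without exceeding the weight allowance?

77

This is a bounded integer knapsack.
P has the best ratio (7/2); taking only P gives at most 2×7 = 14 (stopped by the supply cap of 2).
Mixing does better — 1×P, 5×W, and 2×A: weight 27 ≤ 27, strength 1·7 + 5·10 + 2·10 = 77.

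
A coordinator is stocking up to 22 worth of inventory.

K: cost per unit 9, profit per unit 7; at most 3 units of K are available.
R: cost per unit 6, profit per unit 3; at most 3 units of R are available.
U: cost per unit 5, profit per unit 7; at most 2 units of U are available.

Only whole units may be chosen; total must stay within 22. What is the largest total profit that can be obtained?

21

U has the best ratio (7/5); taking only U gives at most 2×7 = 14 (stopped by the supply cap of 2).
Mixing does better — 1×K and 2×U: cost 19 ≤ 22, profit 1·7 + 2·7 = 21.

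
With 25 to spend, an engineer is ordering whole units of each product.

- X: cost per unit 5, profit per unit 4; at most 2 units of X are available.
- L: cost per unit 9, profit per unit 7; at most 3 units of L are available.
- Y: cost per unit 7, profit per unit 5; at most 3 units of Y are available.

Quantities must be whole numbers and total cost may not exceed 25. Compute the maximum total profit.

2×L and 1×Y: cost 25 ≤ 25, profit 2·7 + 1·5 = 19.
1×X and 2×L: cost 23 ≤ 25, profit 1·4 + 2·7 = 18.
Best is 19.

19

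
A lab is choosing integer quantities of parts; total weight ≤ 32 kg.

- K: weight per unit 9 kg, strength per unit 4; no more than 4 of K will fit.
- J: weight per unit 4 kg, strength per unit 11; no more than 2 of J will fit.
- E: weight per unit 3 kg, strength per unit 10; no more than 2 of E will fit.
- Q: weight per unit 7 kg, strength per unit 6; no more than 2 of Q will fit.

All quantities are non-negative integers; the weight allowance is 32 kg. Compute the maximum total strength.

This is a bounded integer knapsack.
E has the best ratio (10/3); taking only E gives at most 2×10 = 20 (stopped by the supply cap of 2).
Mixing does better — 2×J, 2×E, and 2×Q: weight 28 ≤ 32, strength 2·11 + 2·10 + 2·6 = 54.

54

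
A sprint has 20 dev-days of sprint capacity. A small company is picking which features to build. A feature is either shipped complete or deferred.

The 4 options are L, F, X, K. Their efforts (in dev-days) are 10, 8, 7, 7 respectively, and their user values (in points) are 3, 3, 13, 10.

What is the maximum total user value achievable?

23

This is a 0-1 knapsack instance.
Allowing fractional choices, the relaxed optimum would be about 25.2, but features are indivisible.
X + K: effort 7 + 7 = 14 ≤ 20, user value 13 + 10 = 23.
F + X: effort 8 + 7 = 15 ≤ 20, user value 3 + 13 = 16.
Best is X and K with total user value 23.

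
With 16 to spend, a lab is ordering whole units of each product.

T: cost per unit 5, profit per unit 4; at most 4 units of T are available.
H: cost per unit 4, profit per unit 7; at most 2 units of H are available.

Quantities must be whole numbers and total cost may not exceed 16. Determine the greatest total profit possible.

18

2×T and 1×H: cost 14 ≤ 16, profit 2·4 + 1·7 = 15.
1×T and 2×H: cost 13 ≤ 16, profit 1·4 + 2·7 = 18.
Best is 18.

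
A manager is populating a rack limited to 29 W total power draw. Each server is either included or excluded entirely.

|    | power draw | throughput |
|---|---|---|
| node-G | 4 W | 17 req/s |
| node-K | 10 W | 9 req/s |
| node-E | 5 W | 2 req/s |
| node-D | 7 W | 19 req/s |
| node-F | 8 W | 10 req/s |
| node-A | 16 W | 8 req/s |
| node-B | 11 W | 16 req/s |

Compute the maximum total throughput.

55

node-G + node-E + node-D + node-B: power draw 4 + 5 + 7 + 11 = 27 ≤ 29, throughput 17 + 2 + 19 + 16 = 54.
node-G + node-K + node-D + node-F: power draw 4 + 10 + 7 + 8 = 29 ≤ 29, throughput 17 + 9 + 19 + 10 = 55.
Best is node-G, node-K, node-D, and node-F with total throughput 55.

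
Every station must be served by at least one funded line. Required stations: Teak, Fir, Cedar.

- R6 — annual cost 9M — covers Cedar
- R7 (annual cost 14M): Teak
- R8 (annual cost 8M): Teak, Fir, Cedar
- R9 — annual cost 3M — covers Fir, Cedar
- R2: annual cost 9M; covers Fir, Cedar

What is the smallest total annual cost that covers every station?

8

This is a weighted set-cover instance.
The greedy cost-per-new-station heuristic would pick R9 and R8 for 11, but a cheaper cover exists.
R8 alone covers Teak, Fir, Cedar — every station.
Total annual cost: 8.
No cover costs less than 8.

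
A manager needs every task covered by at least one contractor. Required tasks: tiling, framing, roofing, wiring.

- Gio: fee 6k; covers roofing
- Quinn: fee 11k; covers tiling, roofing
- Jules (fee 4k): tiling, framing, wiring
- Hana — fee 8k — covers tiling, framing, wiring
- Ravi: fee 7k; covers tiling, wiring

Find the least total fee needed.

This is an integer covering problem.
Choose Gio and Jules: together they cover tiling, framing, roofing, wiring — every task.
Total fee: 6 + 4 = 10.
No cover costs less than 10.

10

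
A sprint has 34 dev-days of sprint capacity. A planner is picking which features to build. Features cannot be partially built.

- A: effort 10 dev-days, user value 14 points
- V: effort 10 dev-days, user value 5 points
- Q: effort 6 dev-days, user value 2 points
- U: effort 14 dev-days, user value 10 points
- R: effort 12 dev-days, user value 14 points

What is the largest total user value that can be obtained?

33

Allowing fractional choices, the relaxed optimum would be about 36.6, but features are indivisible.
A + Q + R: effort 10 + 6 + 12 = 28 ≤ 34, user value 14 + 2 + 14 = 30.
A + V + R: effort 10 + 10 + 12 = 32 ≤ 34, user value 14 + 5 + 14 = 33.
A + V + U: effort 10 + 10 + 14 = 34 ≤ 34, user value 14 + 5 + 10 = 29.
Best is A, V, and R with total user value 33.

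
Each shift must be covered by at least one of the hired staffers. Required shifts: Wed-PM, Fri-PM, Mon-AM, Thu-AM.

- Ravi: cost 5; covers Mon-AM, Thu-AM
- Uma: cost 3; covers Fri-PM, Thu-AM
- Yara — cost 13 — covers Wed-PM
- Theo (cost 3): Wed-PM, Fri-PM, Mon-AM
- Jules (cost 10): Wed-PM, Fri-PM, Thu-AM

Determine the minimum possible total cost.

Choose Uma and Theo: together they cover Wed-PM, Fri-PM, Mon-AM, Thu-AM — every shift.
Total cost: 3 + 3 = 6.
No cover costs less than 6.

6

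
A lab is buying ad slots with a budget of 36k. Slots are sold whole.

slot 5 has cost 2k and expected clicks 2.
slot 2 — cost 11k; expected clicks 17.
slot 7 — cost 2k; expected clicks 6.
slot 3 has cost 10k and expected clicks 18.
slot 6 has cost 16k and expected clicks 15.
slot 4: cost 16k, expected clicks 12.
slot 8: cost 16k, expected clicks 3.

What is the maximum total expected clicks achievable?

Treat it as a binary knapsack problem.
Take slot 5, slot 2, slot 7, and slot 3: cost 2 + 11 + 2 + 10 = 25 ≤ 36, expected clicks 2 + 17 + 6 + 18 = 43.
No other feasible combination does better.

43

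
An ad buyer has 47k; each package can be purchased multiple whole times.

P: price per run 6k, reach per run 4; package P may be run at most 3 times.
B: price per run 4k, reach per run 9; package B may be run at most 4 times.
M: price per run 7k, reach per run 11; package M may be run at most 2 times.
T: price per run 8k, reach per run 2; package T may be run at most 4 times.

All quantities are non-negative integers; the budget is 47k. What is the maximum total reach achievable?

66

This is a bounded integer knapsack.
B has the best ratio (9/4); taking only B gives at most 4×9 = 36 (stopped by the supply cap of 4).
Mixing does better — 2×P, 4×B, and 2×M: price 42 ≤ 47, reach 2·4 + 4·9 + 2·11 = 66.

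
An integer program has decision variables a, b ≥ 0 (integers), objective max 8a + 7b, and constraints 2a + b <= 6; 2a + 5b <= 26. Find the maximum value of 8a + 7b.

The continuous relaxation peaks at (0.5, 5) with value 39.00; rounding to a feasible lattice point costs some objective.
(a,b)=(1,4): 2·1+1·4=6≤6, 2·1+5·4=22≤26, objective 36.
(a,b)=(0,5): 2·0+1·5=5≤6, 2·0+5·5=25≤26, objective 35.
No feasible integer point exceeds 36.

36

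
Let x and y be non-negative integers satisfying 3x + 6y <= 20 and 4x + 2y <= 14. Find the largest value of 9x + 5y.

The continuous relaxation peaks at (2.44, 2.11) with value 32.56; rounding to a feasible lattice point costs some objective.
(x,y)=(3,1): 3·3+6·1=15≤20, 4·3+2·1=14≤14, objective 32.
(x,y)=(2,2): 3·2+6·2=18≤20, 4·2+2·2=12≤14, objective 28.
(x,y)=(3,0): 3·3+6·0=9≤20, 4·3+2·0=12≤14, objective 27.
(x,y)=(2,1): 3·2+6·1=12≤20, 4·2+2·1=10≤14, objective 23.
No feasible integer point exceeds 32.

32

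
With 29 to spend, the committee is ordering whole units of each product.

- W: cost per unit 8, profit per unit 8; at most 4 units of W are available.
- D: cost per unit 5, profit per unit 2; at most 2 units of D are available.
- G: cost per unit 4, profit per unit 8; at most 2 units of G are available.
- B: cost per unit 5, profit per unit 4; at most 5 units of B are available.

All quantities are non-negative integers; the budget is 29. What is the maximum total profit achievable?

This is a bounded integer knapsack.
Take 2×W, 2×G, and 1×B: cost 29 ≤ 29, profit 2·8 + 2·8 + 1·4 = 36.
G has the best ratio (8/4) and is taken to its limit of 2; remaining capacity is filled optimally with the others.

36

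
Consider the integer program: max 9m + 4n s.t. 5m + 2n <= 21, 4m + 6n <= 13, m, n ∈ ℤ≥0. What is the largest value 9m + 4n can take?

(m,n)=(3,0): 5·3+2·0=15≤21, 4·3+6·0=12≤13, objective 27.
(m,n)=(2,0): 5·2+2·0=10≤21, 4·2+6·0=8≤13, objective 18.
The best lattice point is (3,0), giving 27.

27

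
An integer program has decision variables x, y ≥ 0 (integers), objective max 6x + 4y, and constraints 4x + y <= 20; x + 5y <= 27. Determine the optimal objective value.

40

(x,y)=(4,4): 4·4+1·4=20≤20, 1·4+5·4=24≤27, objective 40.
(x,y)=(4,3): 4·4+1·3=19≤20, 1·4+5·3=19≤27, objective 36.
The best lattice point is (4,4), giving 40.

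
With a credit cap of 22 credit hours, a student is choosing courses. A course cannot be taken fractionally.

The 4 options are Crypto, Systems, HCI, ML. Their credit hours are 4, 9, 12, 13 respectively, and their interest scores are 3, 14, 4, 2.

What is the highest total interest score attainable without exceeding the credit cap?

18

Systems + ML: credit hours 9 + 13 = 22 ≤ 22, interest score 14 + 2 = 16.
Crypto + Systems: credit hours 4 + 9 = 13 ≤ 22, interest score 3 + 14 = 17.
Systems + HCI: credit hours 9 + 12 = 21 ≤ 22, interest score 14 + 4 = 18.
Best is Systems and HCI with total interest score 18.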